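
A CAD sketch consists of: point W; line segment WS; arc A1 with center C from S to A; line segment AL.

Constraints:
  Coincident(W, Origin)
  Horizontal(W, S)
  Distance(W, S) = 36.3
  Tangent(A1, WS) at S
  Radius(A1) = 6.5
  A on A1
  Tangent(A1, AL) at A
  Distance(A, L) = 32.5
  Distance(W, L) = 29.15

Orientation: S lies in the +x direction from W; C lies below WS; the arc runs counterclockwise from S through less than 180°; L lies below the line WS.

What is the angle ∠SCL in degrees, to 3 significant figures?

129°

Checks: ∠(CS, SW) = 90.00° ✓; |CS| = 6.500 ✓; |CA| = 6.500 ✓; ∠(CA, AL) = 90.00° ✓; |AL| = 32.50 ✓; |WL| = 29.15 ✓.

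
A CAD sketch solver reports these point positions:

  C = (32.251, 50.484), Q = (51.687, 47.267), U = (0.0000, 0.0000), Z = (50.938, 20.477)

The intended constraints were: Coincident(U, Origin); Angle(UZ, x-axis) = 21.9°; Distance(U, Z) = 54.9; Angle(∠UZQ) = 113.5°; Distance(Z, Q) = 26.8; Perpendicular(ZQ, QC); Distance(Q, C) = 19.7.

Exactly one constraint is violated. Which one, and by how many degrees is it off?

Perpendicular(ZQ, QC) — off by 7.80°.

U = (0.00, 0.00) ✓; UZ at 21.90° ✓; |UZ| = 54.90 ✓; ∠UZQ = 113.5° ✓; |ZQ| = 26.80 ✓; ∠(ZQ, QC) = 82.20° ✗; |QC| = 19.70 ✓.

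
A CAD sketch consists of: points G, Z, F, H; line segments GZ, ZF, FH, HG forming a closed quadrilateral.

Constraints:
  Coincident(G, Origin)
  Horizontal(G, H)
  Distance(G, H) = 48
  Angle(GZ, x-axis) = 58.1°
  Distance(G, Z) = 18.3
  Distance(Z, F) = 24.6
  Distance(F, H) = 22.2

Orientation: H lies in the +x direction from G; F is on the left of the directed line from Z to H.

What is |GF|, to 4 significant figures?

38.37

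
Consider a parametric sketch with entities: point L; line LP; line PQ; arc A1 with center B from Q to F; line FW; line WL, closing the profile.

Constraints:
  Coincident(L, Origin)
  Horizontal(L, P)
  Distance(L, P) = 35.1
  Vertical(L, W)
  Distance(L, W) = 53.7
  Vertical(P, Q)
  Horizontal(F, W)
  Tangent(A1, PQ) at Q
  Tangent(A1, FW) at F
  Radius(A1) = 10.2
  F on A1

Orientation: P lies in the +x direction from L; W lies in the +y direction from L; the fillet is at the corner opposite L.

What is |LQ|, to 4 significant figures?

55.90

The virtual corner opposite L is at (35.10, 53.70). Since A1 is tangent to PQ there, BQ ⟂ PQ and tangency of A1 to FW means the radius BF is perpendicular to FW, with radius 10.2, so the center B sits 10.2 in from both sides at B = (24.90, 43.50). That places the tangent points at Q = (35.10, 43.50) on PQ and F = (24.90, 53.70) on FW. Then |LQ| = |Q − L| = 55.90.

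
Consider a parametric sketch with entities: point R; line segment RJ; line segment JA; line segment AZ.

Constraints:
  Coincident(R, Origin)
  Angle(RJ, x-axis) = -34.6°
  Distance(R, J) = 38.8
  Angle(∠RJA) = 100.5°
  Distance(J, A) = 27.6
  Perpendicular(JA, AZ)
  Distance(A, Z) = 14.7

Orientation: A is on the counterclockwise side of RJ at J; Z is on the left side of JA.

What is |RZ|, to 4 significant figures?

41.86

R is at the origin; RJ runs at -34.6° with length 38.8, so J = 38.8·(cos -34.6°, sin -34.6°) = (31.94, -22.03). ∠RJA = 100.5°, so JA runs at -34.6° + (180° − 100.5°) = 44.90° from the x-axis; with |JA| = 27.6, A = J + 27.6·(cos 44.90°, sin 44.90°) = (51.49, -2.550). The perpendicularity gives AZ at right angles to JA; with |AZ| = 14.7 on the left of JA, Z = A + 14.7·(-0.7059, 0.7083) = (41.11, 7.862). Then |RZ| = |Z − R| = 41.86.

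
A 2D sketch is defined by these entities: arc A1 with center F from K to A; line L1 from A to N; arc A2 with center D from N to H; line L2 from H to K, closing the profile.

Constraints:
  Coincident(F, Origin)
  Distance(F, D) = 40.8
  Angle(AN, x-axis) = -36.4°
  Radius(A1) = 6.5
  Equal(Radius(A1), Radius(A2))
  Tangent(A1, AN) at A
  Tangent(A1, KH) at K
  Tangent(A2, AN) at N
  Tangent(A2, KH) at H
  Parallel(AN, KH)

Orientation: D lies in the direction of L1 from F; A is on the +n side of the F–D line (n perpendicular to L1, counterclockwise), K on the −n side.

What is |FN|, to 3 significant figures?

41.3

Tangency of A1 to both parallel lines with radius 6.5 puts A and K at F ± 6.5·n: A = (3.86, 5.23), K = (-3.86, -5.23). Equal radii place N and H the same way about D: N = D + 6.5·n = (36.7, -19.0), H = D − 6.5·n = (29.0, -29.4). Then |FN| = |N − F| = 41.3.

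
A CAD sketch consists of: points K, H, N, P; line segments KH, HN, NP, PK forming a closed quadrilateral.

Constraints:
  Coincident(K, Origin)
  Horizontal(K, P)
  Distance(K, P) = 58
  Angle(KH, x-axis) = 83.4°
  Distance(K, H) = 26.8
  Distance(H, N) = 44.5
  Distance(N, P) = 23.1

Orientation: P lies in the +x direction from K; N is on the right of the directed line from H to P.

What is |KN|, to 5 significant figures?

35.506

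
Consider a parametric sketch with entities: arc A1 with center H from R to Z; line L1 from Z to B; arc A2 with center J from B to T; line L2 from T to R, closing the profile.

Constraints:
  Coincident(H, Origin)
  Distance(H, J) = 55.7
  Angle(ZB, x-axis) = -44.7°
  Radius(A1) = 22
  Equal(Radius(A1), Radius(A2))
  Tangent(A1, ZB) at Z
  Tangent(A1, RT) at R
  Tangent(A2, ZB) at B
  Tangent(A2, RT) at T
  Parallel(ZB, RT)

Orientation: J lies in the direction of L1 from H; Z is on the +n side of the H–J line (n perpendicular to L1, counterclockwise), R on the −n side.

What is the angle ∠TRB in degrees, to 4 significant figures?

38.31°

The slot axis is L1's direction at -44.7°, so u = (cos -44.7°, sin -44.7°) = (0.7108, -0.7034) and n = (−sin -44.7°, cos -44.7°) = (0.7034, 0.7108). H is at the origin and J lies 55.7 along u from H, so J = 55.7·u = (39.59, -39.18). Tangency of A1 to both parallel lines with radius 22.0 puts Z and R at H ± 22.0·n: Z = (15.47, 15.64), R = (-15.47, -15.64). Equal radii place B and T the same way about J: B = J + 22.0·n = (55.07, -23.54), T = J − 22.0·n = (24.12, -54.82). Then cos ∠TRB = RT·RB / (|RT||RB|), giving 38.31°.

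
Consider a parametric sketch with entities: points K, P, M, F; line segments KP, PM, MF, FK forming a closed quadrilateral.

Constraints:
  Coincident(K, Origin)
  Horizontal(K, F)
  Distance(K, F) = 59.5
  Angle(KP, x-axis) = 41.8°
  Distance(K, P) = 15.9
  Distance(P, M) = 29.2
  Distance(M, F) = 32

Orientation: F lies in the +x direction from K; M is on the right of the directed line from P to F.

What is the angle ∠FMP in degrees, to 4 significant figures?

105.7°

K is at the origin; K and F share the same y with |KF| = 59.5 and F in +x, so F = (59.5, 0). KP runs at 41.8° with |KP| = 15.9, so P = (11.85, 10.60). M is determined by |PM| = 29.2 and |MF| = 32.0 together: it lies at the intersection of circle(P, 29.2) and circle(F, 32.0). With |PF| = 48.81, the foot of the radical line on PF is 22.65 from P and the perpendicular offset is √(29.2² − 22.65²) = 18.43. Taking the right-of-PF solution: M = (29.96, -12.31).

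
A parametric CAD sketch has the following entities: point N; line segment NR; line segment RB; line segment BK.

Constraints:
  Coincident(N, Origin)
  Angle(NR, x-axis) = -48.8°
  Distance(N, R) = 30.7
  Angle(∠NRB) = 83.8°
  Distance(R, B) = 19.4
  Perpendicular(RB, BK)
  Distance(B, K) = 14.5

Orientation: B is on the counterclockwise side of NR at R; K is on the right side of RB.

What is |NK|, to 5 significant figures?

47.807

∠NRB = 83.8°, so RB runs at -48.8° + (180° − 83.8°) = 47.400° from the x-axis; with |RB| = 19.4, B = R + 19.4·(cos 47.400°, sin 47.400°) = (33.353, -8.8189). RB ⟂ BK; with |BK| = 14.5 on the right of RB, K = B + 14.5·(0.73610, -0.67688) = (44.027, -18.634). Then |NK| = |K − N| = 47.807.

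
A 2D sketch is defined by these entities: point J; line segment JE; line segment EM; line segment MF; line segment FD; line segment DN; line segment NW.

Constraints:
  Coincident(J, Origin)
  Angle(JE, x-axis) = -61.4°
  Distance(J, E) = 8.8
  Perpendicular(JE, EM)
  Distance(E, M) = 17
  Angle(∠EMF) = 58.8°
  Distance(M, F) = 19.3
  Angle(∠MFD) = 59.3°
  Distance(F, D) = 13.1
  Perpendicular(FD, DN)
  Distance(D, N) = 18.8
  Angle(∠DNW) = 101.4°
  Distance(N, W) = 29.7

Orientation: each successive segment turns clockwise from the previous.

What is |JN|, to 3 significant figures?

21.6

J is at the origin; JE runs at -61.4° with length 8.8, so E = (4.21, -7.73). JE ⟂ EM, so EM runs at -151°; with |EM| = 17.0, M = (-10.7, -15.9). ∠EMF = 58.8° gives MF at 87.4° from the x-axis; with |MF| = 19.3, F = (-9.84, 3.42). ∠MFD = 59.3° gives FD at -33.3° from the x-axis; with |FD| = 13.1, D = (1.11, -3.78). The perpendicularity gives DN at right angles to FD, so DN runs at -123°; with |DN| = 18.8, N = (-9.21, -19.5). Then |JN| = |N − J| = 21.6.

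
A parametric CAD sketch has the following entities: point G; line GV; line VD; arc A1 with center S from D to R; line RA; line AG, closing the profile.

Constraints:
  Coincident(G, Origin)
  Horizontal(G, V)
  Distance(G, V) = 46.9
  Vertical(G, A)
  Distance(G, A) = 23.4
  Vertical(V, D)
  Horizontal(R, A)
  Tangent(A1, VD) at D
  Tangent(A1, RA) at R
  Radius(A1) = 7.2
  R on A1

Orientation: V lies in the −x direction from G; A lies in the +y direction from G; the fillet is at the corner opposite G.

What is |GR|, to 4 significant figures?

46.08

G is at the origin; GV is horizontal with |GV| = 46.9 and V on the −x side, so V = (-46.90, 0.000). G and A share the same x with |GA| = 23.4 and A on the +y side, so A = (0.000, 23.40). The virtual corner opposite G is at (-46.90, 23.40). The tangent condition forces SD to be normal to VD and A1 meets RA tangentially, so SR is at right angles to RA, with radius 7.2, so the center S sits 7.2 in from both sides at S = (-39.70, 16.20). That places the tangent points at D = (-46.90, 16.20) on VD and R = (-39.70, 23.40) on RA. Then |GR| = |R − G| = 46.08.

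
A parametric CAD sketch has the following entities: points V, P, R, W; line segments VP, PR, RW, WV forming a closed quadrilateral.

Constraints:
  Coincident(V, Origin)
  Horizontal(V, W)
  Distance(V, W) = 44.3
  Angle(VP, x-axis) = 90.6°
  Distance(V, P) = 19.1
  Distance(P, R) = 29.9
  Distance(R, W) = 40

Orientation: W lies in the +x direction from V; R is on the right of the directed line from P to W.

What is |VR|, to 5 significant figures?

11.674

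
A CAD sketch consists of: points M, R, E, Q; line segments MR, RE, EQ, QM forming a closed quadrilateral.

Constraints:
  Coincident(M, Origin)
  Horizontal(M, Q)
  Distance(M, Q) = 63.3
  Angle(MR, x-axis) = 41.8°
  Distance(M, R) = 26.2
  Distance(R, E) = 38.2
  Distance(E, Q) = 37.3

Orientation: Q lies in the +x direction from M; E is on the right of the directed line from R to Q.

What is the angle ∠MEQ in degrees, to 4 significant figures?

118.2°

M is at the origin; MQ is horizontal with |MQ| = 63.3 and Q in +x, so Q = (63.3, 0). MR runs at 41.8° with |MR| = 26.2, so R = (19.53, 17.46). E is determined by |RE| = 38.2 and |EQ| = 37.3 together: it lies at the intersection of circle(R, 38.2) and circle(Q, 37.3). With |RQ| = 47.12, the foot of the radical line on RQ is 24.28 from R and the perpendicular offset is √(38.2² − 24.28²) = 29.49. Taking the right-of-RQ solution: E = (31.16, -18.92).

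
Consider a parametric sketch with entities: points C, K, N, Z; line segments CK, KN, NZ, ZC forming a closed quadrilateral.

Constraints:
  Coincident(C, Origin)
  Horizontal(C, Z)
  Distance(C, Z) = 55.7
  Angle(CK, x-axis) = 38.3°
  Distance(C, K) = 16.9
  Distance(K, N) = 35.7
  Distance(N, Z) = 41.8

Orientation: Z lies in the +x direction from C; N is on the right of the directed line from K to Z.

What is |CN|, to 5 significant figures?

32.485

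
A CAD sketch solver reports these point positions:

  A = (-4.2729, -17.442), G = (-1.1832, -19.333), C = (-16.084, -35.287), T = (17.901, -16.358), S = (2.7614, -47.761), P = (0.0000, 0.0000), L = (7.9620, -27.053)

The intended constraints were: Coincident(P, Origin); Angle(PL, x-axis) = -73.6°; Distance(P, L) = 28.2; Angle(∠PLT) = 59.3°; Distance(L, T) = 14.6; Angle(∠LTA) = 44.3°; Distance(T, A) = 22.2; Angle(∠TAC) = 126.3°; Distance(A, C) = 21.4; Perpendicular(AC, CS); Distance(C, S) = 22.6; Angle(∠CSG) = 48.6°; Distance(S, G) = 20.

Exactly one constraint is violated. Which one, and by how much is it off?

Distance(S, G) = 20 — off by 8.70.

P = (0.00, 0.00) ✓; PL at -73.60° ✓; |PL| = 28.20 ✓; ∠PLT = 59.30° ✓; |LT| = 14.60 ✓; ∠LTA = 44.30° ✓; |TA| = 22.20 ✓; ∠TAC = 126.3° ✓; |AC| = 21.40 ✓; ∠(AC, CS) = 90.00° ✓; |CS| = 22.60 ✓; ∠CSG = 48.60° ✓; |SG| = 28.70 ✗.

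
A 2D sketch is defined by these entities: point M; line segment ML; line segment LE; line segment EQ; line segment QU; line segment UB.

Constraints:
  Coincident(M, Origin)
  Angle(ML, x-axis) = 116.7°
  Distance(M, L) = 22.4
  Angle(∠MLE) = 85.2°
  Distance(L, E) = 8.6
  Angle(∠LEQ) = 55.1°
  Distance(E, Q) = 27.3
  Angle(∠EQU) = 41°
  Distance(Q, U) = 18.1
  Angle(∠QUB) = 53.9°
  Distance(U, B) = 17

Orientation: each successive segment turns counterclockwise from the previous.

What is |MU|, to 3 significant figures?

20.9

M is at the origin; ML runs at 116.7° with length 22.4, so L = (-10.1, 20.0). ∠MLE = 85.2° gives LE at -148° from the x-axis; with |LE| = 8.6, E = (-17.4, 15.5). ∠LEQ = 55.1° gives EQ at -23.6° from the x-axis; with |EQ| = 27.3, Q = (7.62, 4.59). ∠EQU = 41.0° gives QU at 115° from the x-axis; with |QU| = 18.1, U = (-0.144, 20.9). Then |MU| = |U − M| = 20.9.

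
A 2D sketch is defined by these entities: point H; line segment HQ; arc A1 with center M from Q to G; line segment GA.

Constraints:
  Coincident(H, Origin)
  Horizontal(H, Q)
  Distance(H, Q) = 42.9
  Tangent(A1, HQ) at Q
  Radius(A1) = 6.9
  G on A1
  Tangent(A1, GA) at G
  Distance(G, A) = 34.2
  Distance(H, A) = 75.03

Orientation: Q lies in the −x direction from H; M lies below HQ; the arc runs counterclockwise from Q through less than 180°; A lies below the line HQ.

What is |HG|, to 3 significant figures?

48.6

H is at the origin; H and Q share the same y with |HQ| = 42.9 and Q on the −x side, so Q = (-42.9, 0.00). Since A1 is tangent to HQ there, MQ ⟂ HQ, so M = Q + (0, -6.9) = (-42.9, -6.90). Since MG ⟂ GA (tangency), |MA| = √(6.9² + 34.2²) = 34.9 regardless of where G sits on A1. So A lies on both circle(H, 75.03) and circle(M, 34.9); the below-HQ intersection is A = (-68.5, -30.6). G is the foot of the tangent from A: G = (-48.5, -2.86).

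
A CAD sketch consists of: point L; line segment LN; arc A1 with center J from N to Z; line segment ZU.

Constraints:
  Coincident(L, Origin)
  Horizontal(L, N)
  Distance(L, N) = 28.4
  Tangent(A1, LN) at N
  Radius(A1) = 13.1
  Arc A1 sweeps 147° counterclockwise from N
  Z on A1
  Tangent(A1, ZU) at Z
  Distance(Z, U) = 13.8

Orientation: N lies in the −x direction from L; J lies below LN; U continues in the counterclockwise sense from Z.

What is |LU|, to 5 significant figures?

39.659

On A1, N sits at bearing 90° from J; a 147° counterclockwise sweep puts Z at bearing 237°, so Z = J + 13.1·(cos 237°, sin 237°) = (-35.535, -24.087). A1 meets ZU tangentially, so JZ is at right angles to ZU, so ZU runs along (−sin 237°, cos 237°); with |ZU| = 13.8, U = (-23.961, -31.603). Then |LU| = |U − L| = 39.659.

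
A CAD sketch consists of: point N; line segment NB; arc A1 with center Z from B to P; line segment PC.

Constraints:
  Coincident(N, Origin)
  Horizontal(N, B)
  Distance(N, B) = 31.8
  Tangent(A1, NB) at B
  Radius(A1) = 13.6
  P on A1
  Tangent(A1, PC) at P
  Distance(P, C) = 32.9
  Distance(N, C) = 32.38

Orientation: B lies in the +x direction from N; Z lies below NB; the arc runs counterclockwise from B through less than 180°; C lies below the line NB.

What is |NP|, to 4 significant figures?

21.52

N is at the origin; NB is horizontal with |NB| = 31.8 and B on the +x side, so B = (31.80, 0.000). A1 meets NB tangentially, so ZB is at right angles to NB, so Z = B + (0, -13.6) = (31.80, -13.60). Since ZP ⟂ PC (tangency), |ZC| = √(13.6² + 32.9²) = 35.60 regardless of where P sits on A1. So C lies on both circle(N, 32.38) and circle(Z, 35.60); the below-NB intersection is C = (1.534, -32.34). P is the foot of the tangent from C: P = (20.77, -5.650).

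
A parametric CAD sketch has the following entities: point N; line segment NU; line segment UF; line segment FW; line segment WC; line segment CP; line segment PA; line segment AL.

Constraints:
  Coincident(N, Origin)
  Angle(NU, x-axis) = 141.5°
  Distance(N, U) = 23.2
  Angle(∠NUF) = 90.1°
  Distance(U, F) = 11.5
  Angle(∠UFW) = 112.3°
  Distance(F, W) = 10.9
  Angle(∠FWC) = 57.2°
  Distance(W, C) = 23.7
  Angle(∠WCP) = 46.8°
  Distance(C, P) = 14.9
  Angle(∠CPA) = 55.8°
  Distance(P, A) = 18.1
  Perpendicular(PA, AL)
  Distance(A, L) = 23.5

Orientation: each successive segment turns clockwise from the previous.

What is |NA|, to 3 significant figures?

9.60

N is at the origin; NU runs at 141.5° with length 23.2, so U = (-18.2, 14.4). ∠NUF = 90.1° gives UF at 51.6° from the x-axis; with |UF| = 11.5, F = (-11.0, 23.5). ∠UFW = 112.3° gives FW at -16.1° from the x-axis; with |FW| = 10.9, W = (-0.541, 20.4). ∠FWC = 57.2° gives WC at -139° from the x-axis; with |WC| = 23.7, C = (-18.4, 4.85). ∠WCP = 46.8° gives CP at 87.9° from the x-axis; with |CP| = 14.9, P = (-17.9, 19.7). ∠CPA = 55.8° gives PA at -36.3° from the x-axis; with |PA| = 18.1, A = (-3.27, 9.03). Then |NA| = |A − N| = 9.60.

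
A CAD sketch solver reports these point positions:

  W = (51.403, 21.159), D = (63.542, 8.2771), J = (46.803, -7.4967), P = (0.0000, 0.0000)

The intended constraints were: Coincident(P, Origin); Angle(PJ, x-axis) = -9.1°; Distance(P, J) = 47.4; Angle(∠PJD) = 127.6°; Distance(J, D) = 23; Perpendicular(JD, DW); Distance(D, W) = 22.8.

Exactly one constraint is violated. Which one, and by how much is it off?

Distance(D, W) = 22.8 — off by 5.10.

P = (0.00, 0.00) ✓; PJ at -9.100° ✓; |PJ| = 47.40 ✓; ∠PJD = 127.6° ✓; |JD| = 23.00 ✓; ∠(JD, DW) = 90.00° ✓; |DW| = 17.70 ✗.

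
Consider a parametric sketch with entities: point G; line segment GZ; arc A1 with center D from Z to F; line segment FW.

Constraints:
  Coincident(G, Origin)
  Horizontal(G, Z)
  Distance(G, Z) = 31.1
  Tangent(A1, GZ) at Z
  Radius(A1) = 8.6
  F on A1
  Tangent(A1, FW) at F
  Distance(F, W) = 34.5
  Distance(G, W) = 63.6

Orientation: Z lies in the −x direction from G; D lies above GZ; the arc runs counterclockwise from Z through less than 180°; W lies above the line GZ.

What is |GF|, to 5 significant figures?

29.423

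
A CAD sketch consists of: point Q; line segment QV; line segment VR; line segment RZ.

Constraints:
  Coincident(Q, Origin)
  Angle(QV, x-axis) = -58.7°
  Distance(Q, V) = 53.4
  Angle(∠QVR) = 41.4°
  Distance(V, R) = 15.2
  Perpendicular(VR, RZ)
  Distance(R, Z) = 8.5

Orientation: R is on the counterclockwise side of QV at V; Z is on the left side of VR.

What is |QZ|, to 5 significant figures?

36.562

Q is at the origin; QV runs at -58.7° with length 53.4, so V = 53.4·(cos -58.7°, sin -58.7°) = (27.742, -45.628). ∠QVR = 41.4°, so VR runs at -58.7° + (180° − 41.4°) = 79.900° from the x-axis; with |VR| = 15.2, R = V + 15.2·(cos 79.900°, sin 79.900°) = (30.408, -30.664). VR is perpendicular to RZ; with |RZ| = 8.5 on the left of VR, Z = R + 8.5·(-0.98450, 0.17537) = (22.040, -29.173). Then |QZ| = |Z − Q| = 36.562.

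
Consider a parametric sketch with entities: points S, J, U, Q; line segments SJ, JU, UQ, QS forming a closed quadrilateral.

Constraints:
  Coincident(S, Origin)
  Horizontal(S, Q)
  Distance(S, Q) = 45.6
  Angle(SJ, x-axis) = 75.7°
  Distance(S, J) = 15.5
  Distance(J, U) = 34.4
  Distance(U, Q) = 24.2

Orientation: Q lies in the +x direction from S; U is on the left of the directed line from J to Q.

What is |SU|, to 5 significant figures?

43.732

Checks: |JU| = 34.40 ✓; |UQ| = 24.20 ✓.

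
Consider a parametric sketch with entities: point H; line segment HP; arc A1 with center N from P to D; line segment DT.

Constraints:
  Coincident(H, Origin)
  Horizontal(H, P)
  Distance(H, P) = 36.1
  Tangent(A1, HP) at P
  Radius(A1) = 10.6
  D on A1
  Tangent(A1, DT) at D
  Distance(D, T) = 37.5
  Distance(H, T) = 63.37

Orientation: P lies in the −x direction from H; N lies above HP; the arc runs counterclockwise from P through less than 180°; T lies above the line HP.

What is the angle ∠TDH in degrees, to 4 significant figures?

139.9°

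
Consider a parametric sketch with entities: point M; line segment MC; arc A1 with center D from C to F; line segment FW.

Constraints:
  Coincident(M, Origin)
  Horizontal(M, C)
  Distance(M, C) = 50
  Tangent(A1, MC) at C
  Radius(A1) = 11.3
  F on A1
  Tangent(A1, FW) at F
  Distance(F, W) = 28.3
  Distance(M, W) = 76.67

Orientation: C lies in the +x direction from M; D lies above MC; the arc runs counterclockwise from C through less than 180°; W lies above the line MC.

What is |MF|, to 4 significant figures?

61.60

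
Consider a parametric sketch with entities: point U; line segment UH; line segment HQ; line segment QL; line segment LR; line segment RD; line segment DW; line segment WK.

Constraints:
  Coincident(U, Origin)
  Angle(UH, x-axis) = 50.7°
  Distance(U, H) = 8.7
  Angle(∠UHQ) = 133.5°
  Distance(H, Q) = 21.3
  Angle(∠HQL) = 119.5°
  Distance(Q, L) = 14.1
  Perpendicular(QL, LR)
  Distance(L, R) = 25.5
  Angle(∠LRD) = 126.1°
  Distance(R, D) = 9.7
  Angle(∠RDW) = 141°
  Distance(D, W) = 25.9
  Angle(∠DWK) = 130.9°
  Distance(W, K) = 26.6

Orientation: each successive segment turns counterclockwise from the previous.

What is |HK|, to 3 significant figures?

27.2

U is at the origin; UH runs at 50.7° with length 8.7, so H = (5.51, 6.73). ∠UHQ = 133.5° gives HQ at 97.2° from the x-axis; with |HQ| = 21.3, Q = (2.84, 27.9). ∠HQL = 119.5° gives QL at 158° from the x-axis; with |QL| = 14.1, L = (-10.2, 33.2). QL is perpendicular to LR, so LR runs at -112°; with |LR| = 25.5, R = (-19.9, 9.62). ∠LRD = 126.1° gives RD at -58.4° from the x-axis; with |RD| = 9.7, D = (-14.8, 1.36). ∠RDW = 141.0° gives DW at -19.4° from the x-axis; with |DW| = 25.9, W = (9.63, -7.24). ∠DWK = 130.9° gives WK at 29.7° from the x-axis; with |WK| = 26.6, K = (32.7, 5.94). Then |HK| = |K − H| = 27.2.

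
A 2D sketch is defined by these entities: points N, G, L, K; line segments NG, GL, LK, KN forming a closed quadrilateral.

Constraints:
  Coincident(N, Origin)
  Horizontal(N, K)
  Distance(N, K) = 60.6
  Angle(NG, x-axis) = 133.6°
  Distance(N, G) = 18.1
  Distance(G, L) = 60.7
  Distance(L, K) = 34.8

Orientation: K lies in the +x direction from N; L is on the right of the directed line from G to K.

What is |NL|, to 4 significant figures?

42.89

N is at the origin; NK is horizontal with |NK| = 60.6 and K in +x, so K = (60.6, 0). NG runs at 133.6° with |NG| = 18.1, so G = (-12.48, 13.11). L is determined by |GL| = 60.7 and |LK| = 34.8 together: it lies at the intersection of circle(G, 60.7) and circle(K, 34.8). With |GK| = 74.25, the foot of the radical line on GK is 53.78 from G and the perpendicular offset is √(60.7² − 53.78²) = 28.14. Taking the right-of-GK solution: L = (35.49, -24.09).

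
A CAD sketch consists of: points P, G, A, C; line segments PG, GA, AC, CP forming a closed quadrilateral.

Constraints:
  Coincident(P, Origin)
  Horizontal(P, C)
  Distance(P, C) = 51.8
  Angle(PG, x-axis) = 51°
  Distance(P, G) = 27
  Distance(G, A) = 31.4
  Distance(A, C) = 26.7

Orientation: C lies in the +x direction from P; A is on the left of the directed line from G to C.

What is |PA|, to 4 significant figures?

54.72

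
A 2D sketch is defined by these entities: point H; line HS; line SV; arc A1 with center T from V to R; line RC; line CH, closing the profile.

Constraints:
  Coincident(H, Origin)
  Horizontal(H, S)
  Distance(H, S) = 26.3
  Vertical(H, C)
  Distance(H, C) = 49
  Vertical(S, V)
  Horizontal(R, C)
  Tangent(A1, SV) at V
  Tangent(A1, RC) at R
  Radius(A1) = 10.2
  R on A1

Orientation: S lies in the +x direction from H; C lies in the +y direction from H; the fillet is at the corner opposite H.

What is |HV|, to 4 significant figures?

46.87

H is at the origin; H and S share the same y with |HS| = 26.3 and S on the +x side, so S = (26.30, 0.000). H and C share the same x with |HC| = 49.0 and C on the +y side, so C = (0.000, 49.00). The virtual corner opposite H is at (26.30, 49.00). The tangent condition forces TV to be normal to SV and since A1 is tangent to RC there, TR ⟂ RC, with radius 10.2, so the center T sits 10.2 in from both sides at T = (16.10, 38.80). That places the tangent points at V = (26.30, 38.80) on SV and R = (16.10, 49.00) on RC. Then |HV| = |V − H| = 46.87.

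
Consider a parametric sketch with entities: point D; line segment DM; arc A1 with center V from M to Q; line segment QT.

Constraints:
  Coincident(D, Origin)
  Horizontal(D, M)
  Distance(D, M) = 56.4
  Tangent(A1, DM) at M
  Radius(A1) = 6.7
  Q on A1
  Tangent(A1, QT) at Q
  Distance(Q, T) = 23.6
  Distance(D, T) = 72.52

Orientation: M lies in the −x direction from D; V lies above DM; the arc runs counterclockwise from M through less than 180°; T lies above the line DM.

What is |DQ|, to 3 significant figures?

52.4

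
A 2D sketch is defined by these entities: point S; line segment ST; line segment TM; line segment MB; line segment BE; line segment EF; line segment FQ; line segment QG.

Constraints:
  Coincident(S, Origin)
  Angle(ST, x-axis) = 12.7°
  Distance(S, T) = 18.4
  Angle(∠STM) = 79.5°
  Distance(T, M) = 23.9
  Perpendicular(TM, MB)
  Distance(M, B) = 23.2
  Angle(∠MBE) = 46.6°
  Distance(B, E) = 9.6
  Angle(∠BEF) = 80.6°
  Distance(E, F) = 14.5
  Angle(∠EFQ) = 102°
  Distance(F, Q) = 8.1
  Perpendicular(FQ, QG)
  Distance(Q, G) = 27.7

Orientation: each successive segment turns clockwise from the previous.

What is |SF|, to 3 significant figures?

27.1

∠MBE = 46.6° gives BE at 48.8° from the x-axis; with |BE| = 9.6, E = (2.01, -13.5). ∠BEF = 80.6° gives EF at -50.6° from the x-axis; with |EF| = 14.5, F = (11.2, -24.7). Then |SF| = |F − S| = 27.1.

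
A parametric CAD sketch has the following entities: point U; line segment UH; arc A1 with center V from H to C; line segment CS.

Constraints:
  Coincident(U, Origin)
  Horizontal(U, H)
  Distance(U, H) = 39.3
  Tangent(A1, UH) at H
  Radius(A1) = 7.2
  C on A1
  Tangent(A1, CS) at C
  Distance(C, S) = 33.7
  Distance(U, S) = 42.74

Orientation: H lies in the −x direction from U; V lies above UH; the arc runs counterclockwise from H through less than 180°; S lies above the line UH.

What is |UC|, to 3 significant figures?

32.8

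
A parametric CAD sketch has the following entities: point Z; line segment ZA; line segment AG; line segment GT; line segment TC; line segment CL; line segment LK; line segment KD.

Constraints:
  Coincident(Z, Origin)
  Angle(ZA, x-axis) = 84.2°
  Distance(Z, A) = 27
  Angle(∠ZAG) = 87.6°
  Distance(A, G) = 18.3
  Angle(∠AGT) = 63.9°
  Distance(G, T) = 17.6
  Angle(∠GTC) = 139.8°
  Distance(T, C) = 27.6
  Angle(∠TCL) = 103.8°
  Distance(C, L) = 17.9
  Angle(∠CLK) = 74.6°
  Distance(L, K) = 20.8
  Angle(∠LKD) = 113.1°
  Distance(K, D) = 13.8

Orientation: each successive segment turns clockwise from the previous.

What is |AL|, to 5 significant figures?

28.587

Z is at the origin; ZA runs at 84.2° with length 27.0, so A = (2.7285, 26.862). ∠ZAG = 87.6° gives AG at -8.2000° from the x-axis; with |AG| = 18.3, G = (20.841, 24.252). ∠AGT = 63.9° gives GT at -124.30° from the x-axis; with |GT| = 17.6, T = (10.923, 9.7123). ∠GTC = 139.8° gives TC at -164.50° from the x-axis; with |TC| = 27.6, C = (-15.673, 2.3366). ∠TCL = 103.8° gives CL at 119.30° from the x-axis; with |CL| = 17.9, L = (-24.433, 17.947). Then |AL| = |L − A| = 28.587.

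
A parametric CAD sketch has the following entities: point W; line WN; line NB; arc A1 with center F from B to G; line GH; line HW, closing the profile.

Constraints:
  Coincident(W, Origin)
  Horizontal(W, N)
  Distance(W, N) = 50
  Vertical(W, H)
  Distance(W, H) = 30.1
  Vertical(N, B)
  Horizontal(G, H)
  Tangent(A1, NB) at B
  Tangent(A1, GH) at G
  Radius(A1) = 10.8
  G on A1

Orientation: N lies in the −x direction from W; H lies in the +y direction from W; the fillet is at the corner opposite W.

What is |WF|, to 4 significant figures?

43.69

WH is vertical with |WH| = 30.1 and H on the +y side, so H = (0.000, 30.10). The virtual corner opposite W is at (-50.00, 30.10). The tangent condition forces FB to be normal to NB and A1 meets GH tangentially, so FG is at right angles to GH, with radius 10.8, so the center F sits 10.8 in from both sides at F = (-39.20, 19.30). Then |WF| = |F − W| = 43.69.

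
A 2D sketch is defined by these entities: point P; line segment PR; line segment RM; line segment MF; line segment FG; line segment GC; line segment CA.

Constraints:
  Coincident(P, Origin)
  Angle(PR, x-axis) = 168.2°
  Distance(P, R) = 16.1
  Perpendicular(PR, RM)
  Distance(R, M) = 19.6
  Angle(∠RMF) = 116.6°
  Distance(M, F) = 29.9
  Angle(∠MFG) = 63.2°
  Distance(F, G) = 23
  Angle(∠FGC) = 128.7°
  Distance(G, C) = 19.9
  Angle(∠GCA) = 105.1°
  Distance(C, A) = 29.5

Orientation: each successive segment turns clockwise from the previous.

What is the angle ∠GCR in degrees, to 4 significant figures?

129.3°

P is at the origin; PR runs at 168.2° with length 16.1, so R = (-15.76, 3.292). PR ⟂ RM, so RM runs at 78.20°; with |RM| = 19.6, M = (-11.75, 22.48). ∠RMF = 116.6° gives MF at 14.80° from the x-axis; with |MF| = 29.9, F = (17.16, 30.12). ∠MFG = 63.2° gives FG at -102.0° from the x-axis; with |FG| = 23.0, G = (12.37, 7.619). ∠FGC = 128.7° gives GC at -153.3° from the x-axis; with |GC| = 19.9, C = (-5.404, -1.323). Then cos ∠GCR = CG·CR / (|CG||CR|), giving 129.3°.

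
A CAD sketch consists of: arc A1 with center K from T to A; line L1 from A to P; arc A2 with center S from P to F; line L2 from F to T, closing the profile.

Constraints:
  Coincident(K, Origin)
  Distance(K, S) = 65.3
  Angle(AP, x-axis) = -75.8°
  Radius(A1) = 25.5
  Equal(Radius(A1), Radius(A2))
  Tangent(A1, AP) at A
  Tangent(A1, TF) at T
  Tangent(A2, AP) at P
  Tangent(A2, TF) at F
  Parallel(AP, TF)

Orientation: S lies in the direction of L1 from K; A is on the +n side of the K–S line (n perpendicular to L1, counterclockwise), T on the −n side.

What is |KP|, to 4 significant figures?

70.10

The slot axis is L1's direction at -75.8°, so u = (cos -75.8°, sin -75.8°) = (0.2453, -0.9694) and n = (−sin -75.8°, cos -75.8°) = (0.9694, 0.2453). K is at the origin and S lies 65.3 along u from K, so S = 65.3·u = (16.02, -63.30). Tangency of A1 to both parallel lines with radius 25.5 puts A and T at K ± 25.5·n: A = (24.72, 6.255), T = (-24.72, -6.255). Equal radii place P and F the same way about S: P = S + 25.5·n = (40.74, -57.05), F = S − 25.5·n = (-8.702, -69.56). Then |KP| = |P − K| = 70.10.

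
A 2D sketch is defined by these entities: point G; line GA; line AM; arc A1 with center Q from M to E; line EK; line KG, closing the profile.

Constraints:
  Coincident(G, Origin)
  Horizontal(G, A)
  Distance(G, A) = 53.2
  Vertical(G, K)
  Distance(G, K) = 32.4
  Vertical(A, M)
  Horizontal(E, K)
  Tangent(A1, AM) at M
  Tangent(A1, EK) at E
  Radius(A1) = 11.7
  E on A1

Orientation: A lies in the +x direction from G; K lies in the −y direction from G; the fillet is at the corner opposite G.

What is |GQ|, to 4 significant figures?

46.38

G and K share the same x with |GK| = 32.4 and K on the −y side, so K = (0.000, -32.40). The virtual corner opposite G is at (53.20, -32.40). The tangent condition forces QM to be normal to AM and tangency of A1 to EK means the radius QE is perpendicular to EK, with radius 11.7, so the center Q sits 11.7 in from both sides at Q = (41.50, -20.70). Then |GQ| = |Q − G| = 46.38.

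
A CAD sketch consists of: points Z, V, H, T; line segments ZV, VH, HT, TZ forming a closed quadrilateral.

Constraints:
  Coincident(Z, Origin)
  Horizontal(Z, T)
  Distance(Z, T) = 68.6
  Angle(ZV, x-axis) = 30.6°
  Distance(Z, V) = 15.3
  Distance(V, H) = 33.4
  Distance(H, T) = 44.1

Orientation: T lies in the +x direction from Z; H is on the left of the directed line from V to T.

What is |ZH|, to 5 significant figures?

48.415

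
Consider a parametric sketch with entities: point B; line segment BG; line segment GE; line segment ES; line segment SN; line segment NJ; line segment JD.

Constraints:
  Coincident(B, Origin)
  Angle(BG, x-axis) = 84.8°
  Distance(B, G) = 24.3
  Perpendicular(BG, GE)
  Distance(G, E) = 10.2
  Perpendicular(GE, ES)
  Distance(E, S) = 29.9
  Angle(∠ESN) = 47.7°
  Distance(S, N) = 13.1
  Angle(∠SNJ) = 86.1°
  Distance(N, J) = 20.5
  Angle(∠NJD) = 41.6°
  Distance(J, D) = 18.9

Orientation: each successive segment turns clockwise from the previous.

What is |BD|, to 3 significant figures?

13.9

B is at the origin; BG runs at 84.8° with length 24.3, so G = (2.20, 24.2). The perpendicularity gives GE at right angles to BG, so GE runs at -5.20°; with |GE| = 10.2, E = (12.4, 23.3). GE is perpendicular to ES, so ES runs at -95.2°; with |ES| = 29.9, S = (9.65, -6.50). ∠ESN = 47.7° gives SN at 132° from the x-axis; with |SN| = 13.1, N = (0.800, 3.16). ∠SNJ = 86.1° gives NJ at 38.6° from the x-axis; with |NJ| = 20.5, J = (16.8, 15.9). ∠NJD = 41.6° gives JD at -99.8° from the x-axis; with |JD| = 18.9, D = (13.6, -2.68). Then |BD| = |D − B| = 13.9.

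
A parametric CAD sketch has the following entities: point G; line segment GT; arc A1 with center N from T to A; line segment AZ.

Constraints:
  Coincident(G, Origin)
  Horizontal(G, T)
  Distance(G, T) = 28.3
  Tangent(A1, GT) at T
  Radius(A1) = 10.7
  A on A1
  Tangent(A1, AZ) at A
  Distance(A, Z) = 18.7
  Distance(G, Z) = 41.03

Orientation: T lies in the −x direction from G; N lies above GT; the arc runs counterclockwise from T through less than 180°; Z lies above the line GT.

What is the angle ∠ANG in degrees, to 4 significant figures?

43.26°

G is at the origin; GT is horizontal with |GT| = 28.3 and T on the −x side, so T = (-28.30, 0.000). The tangent condition forces NT to be normal to GT, so N = T + (0, 10.7) = (-28.30, 10.70). Since NA ⟂ AZ (tangency), |NZ| = √(10.7² + 18.7²) = 21.54 regardless of where A sits on A1. So Z lies on both circle(G, 41.03) and circle(N, 21.54); the above-GT intersection is Z = (-25.59, 32.07). A is the foot of the tangent from Z: A = (-18.42, 14.80).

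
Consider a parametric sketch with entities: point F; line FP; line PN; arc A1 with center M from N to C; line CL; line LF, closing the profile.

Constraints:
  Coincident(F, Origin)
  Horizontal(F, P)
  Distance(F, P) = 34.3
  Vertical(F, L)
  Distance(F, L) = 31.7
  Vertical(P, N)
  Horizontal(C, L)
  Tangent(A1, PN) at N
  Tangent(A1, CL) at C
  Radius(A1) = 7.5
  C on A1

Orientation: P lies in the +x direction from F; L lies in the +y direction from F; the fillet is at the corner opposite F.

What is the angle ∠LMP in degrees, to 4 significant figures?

122.9°

FL is vertical with |FL| = 31.7 and L on the +y side, so L = (0.000, 31.70). The virtual corner opposite F is at (34.30, 31.70). Tangency of A1 to PN means the radius MN is perpendicular to PN and the tangent condition forces MC to be normal to CL, with radius 7.5, so the center M sits 7.5 in from both sides at M = (26.80, 24.20). Then cos ∠LMP = ML·MP / (|ML||MP|), giving 122.9°.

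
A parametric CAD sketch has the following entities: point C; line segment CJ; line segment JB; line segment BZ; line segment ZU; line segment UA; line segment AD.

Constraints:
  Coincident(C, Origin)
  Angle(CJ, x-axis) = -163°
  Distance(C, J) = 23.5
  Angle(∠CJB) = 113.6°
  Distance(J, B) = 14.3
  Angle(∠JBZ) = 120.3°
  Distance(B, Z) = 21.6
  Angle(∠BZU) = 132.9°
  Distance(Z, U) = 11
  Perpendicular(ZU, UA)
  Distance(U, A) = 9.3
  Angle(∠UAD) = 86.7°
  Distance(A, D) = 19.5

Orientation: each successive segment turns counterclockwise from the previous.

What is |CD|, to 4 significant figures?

32.13

C is at the origin; CJ runs at -163.0° with length 23.5, so J = (-22.47, -6.871). ∠CJB = 113.6° gives JB at -96.60° from the x-axis; with |JB| = 14.3, B = (-24.12, -21.08). ∠JBZ = 120.3° gives BZ at -36.90° from the x-axis; with |BZ| = 21.6, Z = (-6.844, -34.05). ∠BZU = 132.9° gives ZU at 10.20° from the x-axis; with |ZU| = 11.0, U = (3.983, -32.10). ZU ⟂ UA, so UA runs at 100.2°; with |UA| = 9.3, A = (2.336, -22.94). ∠UAD = 86.7° gives AD at -166.5° from the x-axis; with |AD| = 19.5, D = (-16.63, -27.50). Then |CD| = |D − C| = 32.13.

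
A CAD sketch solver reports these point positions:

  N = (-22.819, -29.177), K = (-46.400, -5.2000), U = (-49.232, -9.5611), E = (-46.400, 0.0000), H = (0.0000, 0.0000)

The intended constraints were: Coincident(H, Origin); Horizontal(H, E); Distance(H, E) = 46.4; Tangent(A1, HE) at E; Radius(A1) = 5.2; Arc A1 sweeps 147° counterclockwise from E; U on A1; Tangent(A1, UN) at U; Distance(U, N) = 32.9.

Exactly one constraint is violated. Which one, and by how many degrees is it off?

Tangent(A1, UN) at U — off by 3.60°.

H = (0.00, 0.00) ✓; H.y = 0.00, E.y = 0.00 ✓; |HE| = 46.40 ✓; ∠(KE, EH) = 90.00° ✓; |KE| = 5.200 ✓; bearing(K→U) − bearing(K→E) = 147.0° ✓; |KU| = 5.200 ✓; ∠(KU, UN) = 93.60° ✗; |UN| = 32.90 ✓.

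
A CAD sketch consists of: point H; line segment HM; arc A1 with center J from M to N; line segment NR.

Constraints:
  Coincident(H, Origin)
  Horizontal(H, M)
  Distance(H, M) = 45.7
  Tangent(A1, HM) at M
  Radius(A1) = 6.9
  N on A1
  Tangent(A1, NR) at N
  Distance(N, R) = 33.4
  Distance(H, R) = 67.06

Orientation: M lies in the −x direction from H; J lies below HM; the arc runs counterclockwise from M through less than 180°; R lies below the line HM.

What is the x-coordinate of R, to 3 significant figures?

-53.8

Checks: |JM| = 6.900 ✓; |JN| = 6.900 ✓; ∠(JN, NR) = 90.00° ✓; |NR| = 33.40 ✓; |HR| = 67.06 ✓.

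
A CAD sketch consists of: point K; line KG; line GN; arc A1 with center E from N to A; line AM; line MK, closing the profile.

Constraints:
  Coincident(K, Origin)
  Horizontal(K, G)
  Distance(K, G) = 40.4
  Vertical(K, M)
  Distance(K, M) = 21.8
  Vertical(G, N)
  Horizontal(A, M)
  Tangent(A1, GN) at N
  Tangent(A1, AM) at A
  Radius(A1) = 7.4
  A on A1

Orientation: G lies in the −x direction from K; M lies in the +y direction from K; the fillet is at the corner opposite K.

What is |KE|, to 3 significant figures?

36.0

K is at the origin; KG is horizontal with |KG| = 40.4 and G on the −x side, so G = (-40.4, 0.00). K and M share the same x with |KM| = 21.8 and M on the +y side, so M = (0.00, 21.8). The virtual corner opposite K is at (-40.4, 21.8). A1 meets GN tangentially, so EN is at right angles to GN and tangency of A1 to AM means the radius EA is perpendicular to AM, with radius 7.4, so the center E sits 7.4 in from both sides at E = (-33.0, 14.4). Then |KE| = |E − K| = 36.0.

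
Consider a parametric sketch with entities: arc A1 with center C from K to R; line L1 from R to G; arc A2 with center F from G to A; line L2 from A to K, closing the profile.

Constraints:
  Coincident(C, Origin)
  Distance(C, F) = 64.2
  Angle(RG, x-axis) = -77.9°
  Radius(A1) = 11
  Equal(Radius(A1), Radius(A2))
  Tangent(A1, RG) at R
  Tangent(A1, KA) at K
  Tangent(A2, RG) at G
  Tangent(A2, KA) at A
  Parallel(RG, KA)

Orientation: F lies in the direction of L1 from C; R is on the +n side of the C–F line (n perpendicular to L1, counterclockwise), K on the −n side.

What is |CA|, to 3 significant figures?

65.1

The slot axis is L1's direction at -77.9°, so u = (cos -77.9°, sin -77.9°) = (0.210, -0.978) and n = (−sin -77.9°, cos -77.9°) = (0.978, 0.210). C is at the origin and F lies 64.2 along u from C, so F = 64.2·u = (13.5, -62.8). Tangency of A1 to both parallel lines with radius 11.0 puts R and K at C ± 11.0·n: R = (10.8, 2.31), K = (-10.8, -2.31). Equal radii place G and A the same way about F: G = F + 11.0·n = (24.2, -60.5), A = F − 11.0·n = (2.70, -65.1). Then |CA| = |A − C| = 65.1.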